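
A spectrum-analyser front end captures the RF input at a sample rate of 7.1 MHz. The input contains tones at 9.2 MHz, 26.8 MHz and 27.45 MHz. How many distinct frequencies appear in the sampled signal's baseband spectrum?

3

fs/2 = 3.55 MHz.
9.2 MHz mod fs = 2.1 MHz.
2.1 MHz ≤ fs/2 = 3.55 MHz, appears at 2.1 MHz.
26.8 MHz mod fs = 5.5 MHz.
5.5 MHz > fs/2 = 3.55 MHz, folds to fs − 5.5 MHz = 1.6 MHz.
27.45 MHz mod fs = 6.15 MHz.
6.15 MHz > fs/2 = 3.55 MHz, folds to fs − 6.15 MHz = 0.95 MHz.
Distinct values: {0.95 MHz, 1.6 MHz, 2.1 MHz} → 3.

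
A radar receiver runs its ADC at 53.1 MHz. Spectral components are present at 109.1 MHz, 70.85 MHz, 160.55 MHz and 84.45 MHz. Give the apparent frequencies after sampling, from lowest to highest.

fs/2 = 26.55 MHz.
109.1 MHz mod fs = 2.9 MHz.
2.9 MHz ≤ fs/2 = 26.55 MHz, appears at 2.9 MHz.
70.85 MHz mod fs = 17.75 MHz.
17.75 MHz ≤ fs/2 = 26.55 MHz, appears at 17.75 MHz.
160.55 MHz mod fs = 1.25 MHz.
1.25 MHz ≤ fs/2 = 26.55 MHz, appears at 1.25 MHz.
84.45 MHz mod fs = 31.35 MHz.
31.35 MHz > fs/2 = 26.55 MHz, folds to fs − 31.35 MHz = 21.75 MHz.
Distinct values: {1.25 MHz, 2.9 MHz, 17.75 MHz, 21.75 MHz}.

1.25 MHz, 2.9 MHz, 17.75 MHz, 21.75 MHz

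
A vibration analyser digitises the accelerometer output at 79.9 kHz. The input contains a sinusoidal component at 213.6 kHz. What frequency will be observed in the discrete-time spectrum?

213.6 kHz mod fs = 53.8 kHz.
53.8 kHz > fs/2 = 39.95 kHz, folds to fs − 53.8 kHz = 26.1 kHz.

26.1 kHz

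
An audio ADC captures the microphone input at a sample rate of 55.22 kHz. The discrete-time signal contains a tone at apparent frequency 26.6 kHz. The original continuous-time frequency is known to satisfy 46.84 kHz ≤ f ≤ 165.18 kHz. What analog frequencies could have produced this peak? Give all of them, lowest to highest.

Frequencies that alias to 26.6 kHz are k·fs ± 26.6 kHz for integer k ≥ 0.
k=0: 26.6 kHz.
k=1: 28.62 kHz, 81.82 kHz.
k=2: 83.84 kHz, 137.04 kHz.
k=3: 139.06 kHz, 192.26 kHz.
k=4: 194.28 kHz, 247.48 kHz.
Within [46.84 kHz, 165.18 kHz]: 81.82 kHz, 83.84 kHz, 137.04 kHz, 139.06 kHz.

81.82 kHz, 83.84 kHz, 137.04 kHz, 139.06 kHz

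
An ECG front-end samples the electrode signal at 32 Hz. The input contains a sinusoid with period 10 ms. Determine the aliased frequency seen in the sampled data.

T = 10 ms → f = 1/T = 100 Hz.
100 Hz mod fs = 4 Hz.
4 Hz ≤ fs/2 = 16 Hz, appears at 4 Hz.

4 Hz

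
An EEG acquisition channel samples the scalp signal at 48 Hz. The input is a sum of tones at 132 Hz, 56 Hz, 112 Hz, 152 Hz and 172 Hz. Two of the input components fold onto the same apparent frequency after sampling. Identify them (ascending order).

56 Hz, 152 Hz

fs/2 = 24 Hz.
132 Hz mod fs = 36 Hz.
36 Hz > fs/2 = 24 Hz, folds to fs − 36 Hz = 12 Hz.
56 Hz mod fs = 8 Hz.
8 Hz ≤ fs/2 = 24 Hz, appears at 8 Hz.
112 Hz mod fs = 16 Hz.
16 Hz ≤ fs/2 = 24 Hz, appears at 16 Hz.
152 Hz mod fs = 8 Hz.
8 Hz ≤ fs/2 = 24 Hz, appears at 8 Hz.
172 Hz mod fs = 28 Hz.
28 Hz > fs/2 = 24 Hz, folds to fs − 28 Hz = 20 Hz.
56 Hz and 152 Hz both map to 8 Hz.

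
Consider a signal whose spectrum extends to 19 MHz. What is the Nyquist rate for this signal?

38 MHz

Nyquist rate = 2 × 19 MHz = 38 MHz.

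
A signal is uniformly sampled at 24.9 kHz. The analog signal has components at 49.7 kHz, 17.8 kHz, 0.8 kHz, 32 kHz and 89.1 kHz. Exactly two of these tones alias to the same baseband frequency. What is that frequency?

7.1 kHz

fs/2 = 12.45 kHz.
49.7 kHz mod fs = 24.8 kHz.
24.8 kHz > fs/2 = 12.45 kHz, folds to fs − 24.8 kHz = 0.1 kHz.
17.8 kHz > fs/2 = 12.45 kHz, folds to fs − 17.8 kHz = 7.1 kHz.
0.8 kHz ≤ fs/2 = 12.45 kHz, passes unchanged.
32 kHz mod fs = 7.1 kHz.
7.1 kHz ≤ fs/2 = 12.45 kHz, appears at 7.1 kHz.
89.1 kHz mod fs = 14.4 kHz.
14.4 kHz > fs/2 = 12.45 kHz, folds to fs − 14.4 kHz = 10.5 kHz.
17.8 kHz and 32 kHz both map to 7.1 kHz.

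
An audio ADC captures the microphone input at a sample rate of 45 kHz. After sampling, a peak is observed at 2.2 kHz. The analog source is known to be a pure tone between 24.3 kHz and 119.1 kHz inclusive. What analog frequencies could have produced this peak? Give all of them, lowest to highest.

Frequencies that alias to 2.2 kHz are k·fs ± 2.2 kHz for integer k ≥ 0.
k=0: 2.2 kHz.
k=1: 42.8 kHz, 47.2 kHz.
k=2: 87.8 kHz, 92.2 kHz.
k=3: 132.8 kHz, 137.2 kHz.
Within [24.3 kHz, 119.1 kHz]: 42.8 kHz, 47.2 kHz, 87.8 kHz, 92.2 kHz.

42.8 kHz, 47.2 kHz, 87.8 kHz, 92.2 kHz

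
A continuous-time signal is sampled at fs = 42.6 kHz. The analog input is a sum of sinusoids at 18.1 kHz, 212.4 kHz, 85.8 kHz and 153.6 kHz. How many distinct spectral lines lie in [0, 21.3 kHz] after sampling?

3

fs/2 = 21.3 kHz.
18.1 kHz ≤ fs/2 = 21.3 kHz, passes unchanged.
212.4 kHz mod fs = 42 kHz.
42 kHz > fs/2 = 21.3 kHz, folds to fs − 42 kHz = 0.6 kHz.
85.8 kHz mod fs = 0.6 kHz.
0.6 kHz ≤ fs/2 = 21.3 kHz, appears at 0.6 kHz.
153.6 kHz mod fs = 25.8 kHz.
25.8 kHz > fs/2 = 21.3 kHz, folds to fs − 25.8 kHz = 16.8 kHz.
Distinct values: {0.6 kHz, 16.8 kHz, 18.1 kHz} → 3.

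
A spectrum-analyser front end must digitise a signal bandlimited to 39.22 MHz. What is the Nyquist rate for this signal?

78.44 MHz

Nyquist rate = 2 × 39.22 MHz = 78.44 MHz.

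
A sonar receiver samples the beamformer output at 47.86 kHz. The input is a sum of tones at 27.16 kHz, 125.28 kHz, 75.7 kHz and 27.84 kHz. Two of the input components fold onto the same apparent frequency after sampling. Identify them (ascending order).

27.84 kHz, 75.7 kHz

fs/2 = 23.93 kHz.
27.16 kHz > fs/2 = 23.93 kHz, folds to fs − 27.16 kHz = 20.7 kHz.
125.28 kHz mod fs = 29.56 kHz.
29.56 kHz > fs/2 = 23.93 kHz, folds to fs − 29.56 kHz = 18.3 kHz.
75.7 kHz mod fs = 27.84 kHz.
27.84 kHz > fs/2 = 23.93 kHz, folds to fs − 27.84 kHz = 20.02 kHz.
27.84 kHz > fs/2 = 23.93 kHz, folds to fs − 27.84 kHz = 20.02 kHz.
27.84 kHz and 75.7 kHz both map to 20.02 kHz.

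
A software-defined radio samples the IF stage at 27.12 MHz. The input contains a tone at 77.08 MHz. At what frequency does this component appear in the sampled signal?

77.08 MHz mod fs = 22.84 MHz.
22.84 MHz > fs/2 = 13.56 MHz, folds to fs − 22.84 MHz = 4.28 MHz.

4.28 MHz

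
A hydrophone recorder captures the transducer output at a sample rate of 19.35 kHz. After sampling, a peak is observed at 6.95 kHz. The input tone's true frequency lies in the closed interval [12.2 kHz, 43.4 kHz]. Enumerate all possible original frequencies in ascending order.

12.4 kHz, 26.3 kHz, 31.75 kHz

Frequencies that alias to 6.95 kHz are k·fs ± 6.95 kHz for integer k ≥ 0.
k=0: 6.95 kHz.
k=1: 12.4 kHz, 26.3 kHz.
k=2: 31.75 kHz, 45.65 kHz.
k=3: 51.1 kHz, 65 kHz.
Within [12.2 kHz, 43.4 kHz]: 12.4 kHz, 26.3 kHz, 31.75 kHz.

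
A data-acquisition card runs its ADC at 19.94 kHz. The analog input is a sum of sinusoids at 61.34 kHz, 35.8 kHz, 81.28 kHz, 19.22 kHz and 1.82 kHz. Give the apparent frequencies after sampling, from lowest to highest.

0.72 kHz, 1.52 kHz, 1.82 kHz, 4.08 kHz

fs/2 = 9.97 kHz.
61.34 kHz mod fs = 1.52 kHz.
1.52 kHz ≤ fs/2 = 9.97 kHz, appears at 1.52 kHz.
35.8 kHz mod fs = 15.86 kHz.
15.86 kHz > fs/2 = 9.97 kHz, folds to fs − 15.86 kHz = 4.08 kHz.
81.28 kHz mod fs = 1.52 kHz.
1.52 kHz ≤ fs/2 = 9.97 kHz, appears at 1.52 kHz.
19.22 kHz > fs/2 = 9.97 kHz, folds to fs − 19.22 kHz = 0.72 kHz.
1.82 kHz ≤ fs/2 = 9.97 kHz, passes unchanged.
Distinct values: {0.72 kHz, 1.52 kHz, 1.82 kHz, 4.08 kHz}.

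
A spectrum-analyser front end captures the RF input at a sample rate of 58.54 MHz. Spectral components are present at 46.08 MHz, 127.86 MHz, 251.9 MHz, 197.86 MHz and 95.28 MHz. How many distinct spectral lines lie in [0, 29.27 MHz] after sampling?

5

fs/2 = 29.27 MHz.
46.08 MHz > fs/2 = 29.27 MHz, folds to fs − 46.08 MHz = 12.46 MHz.
127.86 MHz mod fs = 10.78 MHz.
10.78 MHz ≤ fs/2 = 29.27 MHz, appears at 10.78 MHz.
251.9 MHz mod fs = 17.74 MHz.
17.74 MHz ≤ fs/2 = 29.27 MHz, appears at 17.74 MHz.
197.86 MHz mod fs = 22.24 MHz.
22.24 MHz ≤ fs/2 = 29.27 MHz, appears at 22.24 MHz.
95.28 MHz mod fs = 36.74 MHz.
36.74 MHz > fs/2 = 29.27 MHz, folds to fs − 36.74 MHz = 21.8 MHz.
Distinct values: {10.78 MHz, 12.46 MHz, 17.74 MHz, 21.8 MHz, 22.24 MHz} → 5.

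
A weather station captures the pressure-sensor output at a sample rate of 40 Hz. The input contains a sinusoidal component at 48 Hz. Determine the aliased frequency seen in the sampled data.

8 Hz

48 Hz mod fs = 8 Hz.
8 Hz ≤ fs/2 = 20 Hz, appears at 8 Hz.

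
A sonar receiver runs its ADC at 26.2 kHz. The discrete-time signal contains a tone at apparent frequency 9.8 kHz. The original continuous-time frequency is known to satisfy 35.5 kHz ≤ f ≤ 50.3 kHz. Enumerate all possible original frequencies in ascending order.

36 kHz, 42.6 kHz

Frequencies that alias to 9.8 kHz are k·fs ± 9.8 kHz for integer k ≥ 0.
k=0: 9.8 kHz.
k=1: 16.4 kHz, 36 kHz.
k=2: 42.6 kHz, 62.2 kHz.
k=3: 68.8 kHz, 88.4 kHz.
Within [35.5 kHz, 50.3 kHz]: 36 kHz, 42.6 kHz.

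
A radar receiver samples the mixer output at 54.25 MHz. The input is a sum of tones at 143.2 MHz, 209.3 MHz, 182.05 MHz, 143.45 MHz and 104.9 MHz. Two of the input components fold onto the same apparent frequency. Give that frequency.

19.3 MHz

fs/2 = 27.125 MHz.
143.2 MHz mod fs = 34.7 MHz.
34.7 MHz > fs/2 = 27.125 MHz, folds to fs − 34.7 MHz = 19.55 MHz.
209.3 MHz mod fs = 46.55 MHz.
46.55 MHz > fs/2 = 27.125 MHz, folds to fs − 46.55 MHz = 7.7 MHz.
182.05 MHz mod fs = 19.3 MHz.
19.3 MHz ≤ fs/2 = 27.125 MHz, appears at 19.3 MHz.
143.45 MHz mod fs = 34.95 MHz.
34.95 MHz > fs/2 = 27.125 MHz, folds to fs − 34.95 MHz = 19.3 MHz.
104.9 MHz mod fs = 50.65 MHz.
50.65 MHz > fs/2 = 27.125 MHz, folds to fs − 50.65 MHz = 3.6 MHz.
143.45 MHz and 182.05 MHz both map to 19.3 MHz.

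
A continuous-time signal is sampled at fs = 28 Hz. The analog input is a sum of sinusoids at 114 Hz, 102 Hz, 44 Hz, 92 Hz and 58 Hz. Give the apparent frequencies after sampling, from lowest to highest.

fs/2 = 14 Hz.
114 Hz mod fs = 2 Hz.
2 Hz ≤ fs/2 = 14 Hz, appears at 2 Hz.
102 Hz mod fs = 18 Hz.
18 Hz > fs/2 = 14 Hz, folds to fs − 18 Hz = 10 Hz.
44 Hz mod fs = 16 Hz.
16 Hz > fs/2 = 14 Hz, folds to fs − 16 Hz = 12 Hz.
92 Hz mod fs = 8 Hz.
8 Hz ≤ fs/2 = 14 Hz, appears at 8 Hz.
58 Hz mod fs = 2 Hz.
2 Hz ≤ fs/2 = 14 Hz, appears at 2 Hz.
Distinct values: {2 Hz, 8 Hz, 10 Hz, 12 Hz}.

2 Hz, 8 Hz, 10 Hz, 12 Hz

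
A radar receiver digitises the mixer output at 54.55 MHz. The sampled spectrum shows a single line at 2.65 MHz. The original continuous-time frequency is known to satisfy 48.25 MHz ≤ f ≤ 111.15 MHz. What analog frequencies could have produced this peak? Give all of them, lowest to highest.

Frequencies that alias to 2.65 MHz are k·fs ± 2.65 MHz for integer k ≥ 0.
k=0: 2.65 MHz.
k=1: 51.9 MHz, 57.2 MHz.
k=2: 106.45 MHz, 111.75 MHz.
k=3: 161 MHz, 166.3 MHz.
Within [48.25 MHz, 111.15 MHz]: 51.9 MHz, 57.2 MHz, 106.45 MHz.

51.9 MHz, 57.2 MHz, 106.45 MHz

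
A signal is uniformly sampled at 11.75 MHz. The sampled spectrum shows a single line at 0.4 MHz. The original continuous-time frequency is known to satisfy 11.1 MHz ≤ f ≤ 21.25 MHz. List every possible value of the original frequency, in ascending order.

11.35 MHz, 12.15 MHz

Frequencies that alias to 0.4 MHz are k·fs ± 0.4 MHz for integer k ≥ 0.
k=0: 0.4 MHz.
k=1: 11.35 MHz, 12.15 MHz.
k=2: 23.1 MHz, 23.9 MHz.
Within [11.1 MHz, 21.25 MHz]: 11.35 MHz, 12.15 MHz.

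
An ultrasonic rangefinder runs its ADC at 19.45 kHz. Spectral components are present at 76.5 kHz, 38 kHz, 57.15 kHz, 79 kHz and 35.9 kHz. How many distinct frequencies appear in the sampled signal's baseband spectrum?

4

fs/2 = 9.725 kHz.
76.5 kHz mod fs = 18.15 kHz.
18.15 kHz > fs/2 = 9.725 kHz, folds to fs − 18.15 kHz = 1.3 kHz.
38 kHz mod fs = 18.55 kHz.
18.55 kHz > fs/2 = 9.725 kHz, folds to fs − 18.55 kHz = 0.9 kHz.
57.15 kHz mod fs = 18.25 kHz.
18.25 kHz > fs/2 = 9.725 kHz, folds to fs − 18.25 kHz = 1.2 kHz.
79 kHz mod fs = 1.2 kHz.
1.2 kHz ≤ fs/2 = 9.725 kHz, appears at 1.2 kHz.
35.9 kHz mod fs = 16.45 kHz.
16.45 kHz > fs/2 = 9.725 kHz, folds to fs − 16.45 kHz = 3 kHz.
Distinct values: {0.9 kHz, 1.2 kHz, 1.3 kHz, 3 kHz} → 4.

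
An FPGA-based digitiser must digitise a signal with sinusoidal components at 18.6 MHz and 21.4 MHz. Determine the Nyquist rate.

42.8 MHz

Highest-frequency component: 21.4 MHz.
Nyquist rate = 2 × 21.4 MHz = 42.8 MHz.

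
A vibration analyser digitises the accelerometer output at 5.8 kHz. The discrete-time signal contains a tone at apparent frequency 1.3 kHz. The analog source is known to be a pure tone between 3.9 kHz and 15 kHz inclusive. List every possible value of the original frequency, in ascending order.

Frequencies that alias to 1.3 kHz are k·fs ± 1.3 kHz for integer k ≥ 0.
k=0: 1.3 kHz.
k=1: 4.5 kHz, 7.1 kHz.
k=2: 10.3 kHz, 12.9 kHz.
k=3: 16.1 kHz, 18.7 kHz.
Within [3.9 kHz, 15 kHz]: 4.5 kHz, 7.1 kHz, 10.3 kHz, 12.9 kHz.

4.5 kHz, 7.1 kHz, 10.3 kHz, 12.9 kHz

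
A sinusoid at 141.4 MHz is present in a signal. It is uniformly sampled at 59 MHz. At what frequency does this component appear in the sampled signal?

141.4 MHz mod fs = 23.4 MHz.
23.4 MHz ≤ fs/2 = 29.5 MHz, appears at 23.4 MHz.

23.4 MHz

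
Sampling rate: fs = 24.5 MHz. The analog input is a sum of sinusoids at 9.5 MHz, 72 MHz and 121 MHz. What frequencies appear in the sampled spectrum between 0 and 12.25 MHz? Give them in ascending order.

1.5 MHz, 9.5 MHz

fs/2 = 12.25 MHz.
9.5 MHz ≤ fs/2 = 12.25 MHz, passes unchanged.
72 MHz mod fs = 23 MHz.
23 MHz > fs/2 = 12.25 MHz, folds to fs − 23 MHz = 1.5 MHz.
121 MHz mod fs = 23 MHz.
23 MHz > fs/2 = 12.25 MHz, folds to fs − 23 MHz = 1.5 MHz.
Distinct values: {1.5 MHz, 9.5 MHz}.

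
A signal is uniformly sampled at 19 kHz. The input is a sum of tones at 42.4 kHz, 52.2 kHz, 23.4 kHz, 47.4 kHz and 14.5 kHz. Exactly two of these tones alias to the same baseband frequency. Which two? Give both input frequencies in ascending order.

23.4 kHz, 42.4 kHz

fs/2 = 9.5 kHz.
42.4 kHz mod fs = 4.4 kHz.
4.4 kHz ≤ fs/2 = 9.5 kHz, appears at 4.4 kHz.
52.2 kHz mod fs = 14.2 kHz.
14.2 kHz > fs/2 = 9.5 kHz, folds to fs − 14.2 kHz = 4.8 kHz.
23.4 kHz mod fs = 4.4 kHz.
4.4 kHz ≤ fs/2 = 9.5 kHz, appears at 4.4 kHz.
47.4 kHz mod fs = 9.4 kHz.
9.4 kHz ≤ fs/2 = 9.5 kHz, appears at 9.4 kHz.
14.5 kHz > fs/2 = 9.5 kHz, folds to fs − 14.5 kHz = 4.5 kHz.
23.4 kHz and 42.4 kHz both map to 4.4 kHz.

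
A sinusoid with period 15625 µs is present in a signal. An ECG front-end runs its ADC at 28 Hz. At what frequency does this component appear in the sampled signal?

T = 15625 µs → f = 1/T = 64 Hz.
64 Hz mod fs = 8 Hz.
8 Hz ≤ fs/2 = 14 Hz, appears at 8 Hz.

8 Hz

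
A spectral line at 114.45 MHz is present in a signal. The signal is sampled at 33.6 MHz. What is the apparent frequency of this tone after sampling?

114.45 MHz mod fs = 13.65 MHz.
13.65 MHz ≤ fs/2 = 16.8 MHz, appears at 13.65 MHz.

13.65 MHz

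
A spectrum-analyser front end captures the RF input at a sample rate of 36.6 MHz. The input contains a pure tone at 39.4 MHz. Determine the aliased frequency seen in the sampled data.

39.4 MHz mod fs = 2.8 MHz.
2.8 MHz ≤ fs/2 = 18.3 MHz, appears at 2.8 MHz.

2.8 MHz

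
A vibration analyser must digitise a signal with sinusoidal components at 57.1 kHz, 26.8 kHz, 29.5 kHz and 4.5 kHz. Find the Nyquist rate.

114.2 kHz

Highest-frequency component: 57.1 kHz.
Nyquist rate = 2 × 57.1 kHz = 114.2 kHz.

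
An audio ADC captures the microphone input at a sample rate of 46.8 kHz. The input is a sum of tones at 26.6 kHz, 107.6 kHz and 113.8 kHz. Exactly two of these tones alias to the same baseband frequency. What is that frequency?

fs/2 = 23.4 kHz.
26.6 kHz > fs/2 = 23.4 kHz, folds to fs − 26.6 kHz = 20.2 kHz.
107.6 kHz mod fs = 14 kHz.
14 kHz ≤ fs/2 = 23.4 kHz, appears at 14 kHz.
113.8 kHz mod fs = 20.2 kHz.
20.2 kHz ≤ fs/2 = 23.4 kHz, appears at 20.2 kHz.
26.6 kHz and 113.8 kHz both map to 20.2 kHz.

20.2 kHz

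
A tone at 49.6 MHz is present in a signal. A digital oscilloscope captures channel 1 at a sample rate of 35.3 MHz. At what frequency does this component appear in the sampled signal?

14.3 MHz

49.6 MHz mod fs = 14.3 MHz.
14.3 MHz ≤ fs/2 = 17.65 MHz, appears at 14.3 MHz.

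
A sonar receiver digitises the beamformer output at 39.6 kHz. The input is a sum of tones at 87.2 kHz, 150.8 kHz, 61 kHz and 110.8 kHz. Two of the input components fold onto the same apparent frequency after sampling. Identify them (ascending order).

fs/2 = 19.8 kHz.
87.2 kHz mod fs = 8 kHz.
8 kHz ≤ fs/2 = 19.8 kHz, appears at 8 kHz.
150.8 kHz mod fs = 32 kHz.
32 kHz > fs/2 = 19.8 kHz, folds to fs − 32 kHz = 7.6 kHz.
61 kHz mod fs = 21.4 kHz.
21.4 kHz > fs/2 = 19.8 kHz, folds to fs − 21.4 kHz = 18.2 kHz.
110.8 kHz mod fs = 31.6 kHz.
31.6 kHz > fs/2 = 19.8 kHz, folds to fs − 31.6 kHz = 8 kHz.
87.2 kHz and 110.8 kHz both map to 8 kHz.

87.2 kHz, 110.8 kHz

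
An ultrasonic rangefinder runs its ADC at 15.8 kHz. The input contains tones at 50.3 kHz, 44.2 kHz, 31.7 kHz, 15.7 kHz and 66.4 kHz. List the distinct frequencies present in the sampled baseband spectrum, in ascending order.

fs/2 = 7.9 kHz.
50.3 kHz mod fs = 2.9 kHz.
2.9 kHz ≤ fs/2 = 7.9 kHz, appears at 2.9 kHz.
44.2 kHz mod fs = 12.6 kHz.
12.6 kHz > fs/2 = 7.9 kHz, folds to fs − 12.6 kHz = 3.2 kHz.
31.7 kHz mod fs = 0.1 kHz.
0.1 kHz ≤ fs/2 = 7.9 kHz, appears at 0.1 kHz.
15.7 kHz > fs/2 = 7.9 kHz, folds to fs − 15.7 kHz = 0.1 kHz.
66.4 kHz mod fs = 3.2 kHz.
3.2 kHz ≤ fs/2 = 7.9 kHz, appears at 3.2 kHz.
Distinct values: {0.1 kHz, 2.9 kHz, 3.2 kHz}.

0.1 kHz, 2.9 kHz, 3.2 kHz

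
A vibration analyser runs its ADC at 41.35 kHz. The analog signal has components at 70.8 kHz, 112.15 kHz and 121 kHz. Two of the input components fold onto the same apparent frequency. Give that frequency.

11.9 kHz

fs/2 = 20.675 kHz.
70.8 kHz mod fs = 29.45 kHz.
29.45 kHz > fs/2 = 20.675 kHz, folds to fs − 29.45 kHz = 11.9 kHz.
112.15 kHz mod fs = 29.45 kHz.
29.45 kHz > fs/2 = 20.675 kHz, folds to fs − 29.45 kHz = 11.9 kHz.
121 kHz mod fs = 38.3 kHz.
38.3 kHz > fs/2 = 20.675 kHz, folds to fs − 38.3 kHz = 3.05 kHz.
70.8 kHz and 112.15 kHz both map to 11.9 kHz.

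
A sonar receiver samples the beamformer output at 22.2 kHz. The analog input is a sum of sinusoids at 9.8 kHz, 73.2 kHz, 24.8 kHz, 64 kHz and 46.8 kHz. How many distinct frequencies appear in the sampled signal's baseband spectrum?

4

fs/2 = 11.1 kHz.
9.8 kHz ≤ fs/2 = 11.1 kHz, passes unchanged.
73.2 kHz mod fs = 6.6 kHz.
6.6 kHz ≤ fs/2 = 11.1 kHz, appears at 6.6 kHz.
24.8 kHz mod fs = 2.6 kHz.
2.6 kHz ≤ fs/2 = 11.1 kHz, appears at 2.6 kHz.
64 kHz mod fs = 19.6 kHz.
19.6 kHz > fs/2 = 11.1 kHz, folds to fs − 19.6 kHz = 2.6 kHz.
46.8 kHz mod fs = 2.4 kHz.
2.4 kHz ≤ fs/2 = 11.1 kHz, appears at 2.4 kHz.
Distinct values: {2.4 kHz, 2.6 kHz, 6.6 kHz, 9.8 kHz} → 4.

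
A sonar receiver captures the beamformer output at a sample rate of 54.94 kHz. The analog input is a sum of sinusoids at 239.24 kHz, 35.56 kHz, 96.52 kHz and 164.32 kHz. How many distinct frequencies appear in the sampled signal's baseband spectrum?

4

fs/2 = 27.47 kHz.
239.24 kHz mod fs = 19.48 kHz.
19.48 kHz ≤ fs/2 = 27.47 kHz, appears at 19.48 kHz.
35.56 kHz > fs/2 = 27.47 kHz, folds to fs − 35.56 kHz = 19.38 kHz.
96.52 kHz mod fs = 41.58 kHz.
41.58 kHz > fs/2 = 27.47 kHz, folds to fs − 41.58 kHz = 13.36 kHz.
164.32 kHz mod fs = 54.44 kHz.
54.44 kHz > fs/2 = 27.47 kHz, folds to fs − 54.44 kHz = 0.5 kHz.
Distinct values: {0.5 kHz, 13.36 kHz, 19.38 kHz, 19.48 kHz} → 4.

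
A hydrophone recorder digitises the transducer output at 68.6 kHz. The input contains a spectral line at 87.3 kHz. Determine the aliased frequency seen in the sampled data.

18.7 kHz

87.3 kHz mod fs = 18.7 kHz.
18.7 kHz ≤ fs/2 = 34.3 kHz, appears at 18.7 kHz.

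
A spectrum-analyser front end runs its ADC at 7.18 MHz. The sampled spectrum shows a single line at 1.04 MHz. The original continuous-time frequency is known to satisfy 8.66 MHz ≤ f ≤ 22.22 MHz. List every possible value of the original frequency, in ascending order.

13.32 MHz, 15.4 MHz, 20.5 MHz

Frequencies that alias to 1.04 MHz are k·fs ± 1.04 MHz for integer k ≥ 0.
k=0: 1.04 MHz.
k=1: 6.14 MHz, 8.22 MHz.
k=2: 13.32 MHz, 15.4 MHz.
k=3: 20.5 MHz, 22.58 MHz.
k=4: 27.68 MHz, 29.76 MHz.
Within [8.66 MHz, 22.22 MHz]: 13.32 MHz, 15.4 MHz, 20.5 MHz.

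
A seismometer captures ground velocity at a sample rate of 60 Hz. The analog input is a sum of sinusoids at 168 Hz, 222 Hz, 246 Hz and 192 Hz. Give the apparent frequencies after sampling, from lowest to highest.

6 Hz, 12 Hz, 18 Hz

fs/2 = 30 Hz.
168 Hz mod fs = 48 Hz.
48 Hz > fs/2 = 30 Hz, folds to fs − 48 Hz = 12 Hz.
222 Hz mod fs = 42 Hz.
42 Hz > fs/2 = 30 Hz, folds to fs − 42 Hz = 18 Hz.
246 Hz mod fs = 6 Hz.
6 Hz ≤ fs/2 = 30 Hz, appears at 6 Hz.
192 Hz mod fs = 12 Hz.
12 Hz ≤ fs/2 = 30 Hz, appears at 12 Hz.
Distinct values: {6 Hz, 12 Hz, 18 Hz}.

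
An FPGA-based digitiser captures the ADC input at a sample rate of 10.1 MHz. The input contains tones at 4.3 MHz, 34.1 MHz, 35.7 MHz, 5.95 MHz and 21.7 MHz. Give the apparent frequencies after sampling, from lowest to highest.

1.5 MHz, 3.8 MHz, 4.15 MHz, 4.3 MHz, 4.7 MHz

fs/2 = 5.05 MHz.
4.3 MHz ≤ fs/2 = 5.05 MHz, passes unchanged.
34.1 MHz mod fs = 3.8 MHz.
3.8 MHz ≤ fs/2 = 5.05 MHz, appears at 3.8 MHz.
35.7 MHz mod fs = 5.4 MHz.
5.4 MHz > fs/2 = 5.05 MHz, folds to fs − 5.4 MHz = 4.7 MHz.
5.95 MHz > fs/2 = 5.05 MHz, folds to fs − 5.95 MHz = 4.15 MHz.
21.7 MHz mod fs = 1.5 MHz.
1.5 MHz ≤ fs/2 = 5.05 MHz, appears at 1.5 MHz.
Distinct values: {1.5 MHz, 3.8 MHz, 4.15 MHz, 4.3 MHz, 4.7 MHz}.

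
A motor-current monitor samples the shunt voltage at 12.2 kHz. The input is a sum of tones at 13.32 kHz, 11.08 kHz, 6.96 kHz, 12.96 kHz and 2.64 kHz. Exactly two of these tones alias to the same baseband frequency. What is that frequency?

1.12 kHz

fs/2 = 6.1 kHz.
13.32 kHz mod fs = 1.12 kHz.
1.12 kHz ≤ fs/2 = 6.1 kHz, appears at 1.12 kHz.
11.08 kHz > fs/2 = 6.1 kHz, folds to fs − 11.08 kHz = 1.12 kHz.
6.96 kHz > fs/2 = 6.1 kHz, folds to fs − 6.96 kHz = 5.24 kHz.
12.96 kHz mod fs = 0.76 kHz.
0.76 kHz ≤ fs/2 = 6.1 kHz, appears at 0.76 kHz.
2.64 kHz ≤ fs/2 = 6.1 kHz, passes unchanged.
11.08 kHz and 13.32 kHz both map to 1.12 kHz.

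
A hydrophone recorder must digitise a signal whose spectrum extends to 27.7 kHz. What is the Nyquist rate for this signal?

55.4 kHz

Nyquist rate = 2 × 27.7 kHz = 55.4 kHz.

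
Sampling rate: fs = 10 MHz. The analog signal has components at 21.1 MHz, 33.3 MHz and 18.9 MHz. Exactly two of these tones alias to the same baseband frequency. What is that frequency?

fs/2 = 5 MHz.
21.1 MHz mod fs = 1.1 MHz.
1.1 MHz ≤ fs/2 = 5 MHz, appears at 1.1 MHz.
33.3 MHz mod fs = 3.3 MHz.
3.3 MHz ≤ fs/2 = 5 MHz, appears at 3.3 MHz.
18.9 MHz mod fs = 8.9 MHz.
8.9 MHz > fs/2 = 5 MHz, folds to fs − 8.9 MHz = 1.1 MHz.
18.9 MHz and 21.1 MHz both map to 1.1 MHz.

1.1 MHz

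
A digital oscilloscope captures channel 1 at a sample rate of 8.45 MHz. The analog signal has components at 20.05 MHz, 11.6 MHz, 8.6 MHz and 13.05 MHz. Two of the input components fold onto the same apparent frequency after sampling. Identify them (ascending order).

11.6 MHz, 20.05 MHz

fs/2 = 4.225 MHz.
20.05 MHz mod fs = 3.15 MHz.
3.15 MHz ≤ fs/2 = 4.225 MHz, appears at 3.15 MHz.
11.6 MHz mod fs = 3.15 MHz.
3.15 MHz ≤ fs/2 = 4.225 MHz, appears at 3.15 MHz.
8.6 MHz mod fs = 0.15 MHz.
0.15 MHz ≤ fs/2 = 4.225 MHz, appears at 0.15 MHz.
13.05 MHz mod fs = 4.6 MHz.
4.6 MHz > fs/2 = 4.225 MHz, folds to fs − 4.6 MHz = 3.85 MHz.
11.6 MHz and 20.05 MHz both map to 3.15 MHz.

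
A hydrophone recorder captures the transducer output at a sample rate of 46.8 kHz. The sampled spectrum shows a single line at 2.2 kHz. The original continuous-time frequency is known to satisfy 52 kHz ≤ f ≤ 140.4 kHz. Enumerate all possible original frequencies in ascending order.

91.4 kHz, 95.8 kHz, 138.2 kHz

Frequencies that alias to 2.2 kHz are k·fs ± 2.2 kHz for integer k ≥ 0.
k=0: 2.2 kHz.
k=1: 44.6 kHz, 49 kHz.
k=2: 91.4 kHz, 95.8 kHz.
k=3: 138.2 kHz, 142.6 kHz.
k=4: 185 kHz, 189.4 kHz.
Within [52 kHz, 140.4 kHz]: 91.4 kHz, 95.8 kHz, 138.2 kHz.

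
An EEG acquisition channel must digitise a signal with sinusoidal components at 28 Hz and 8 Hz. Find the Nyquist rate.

Highest-frequency component: 28 Hz.
Nyquist rate = 2 × 28 Hz = 56 Hz.

56 Hz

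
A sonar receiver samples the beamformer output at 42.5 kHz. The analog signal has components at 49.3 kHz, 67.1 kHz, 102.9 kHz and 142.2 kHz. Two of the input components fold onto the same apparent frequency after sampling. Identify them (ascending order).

fs/2 = 21.25 kHz.
49.3 kHz mod fs = 6.8 kHz.
6.8 kHz ≤ fs/2 = 21.25 kHz, appears at 6.8 kHz.
67.1 kHz mod fs = 24.6 kHz.
24.6 kHz > fs/2 = 21.25 kHz, folds to fs − 24.6 kHz = 17.9 kHz.
102.9 kHz mod fs = 17.9 kHz.
17.9 kHz ≤ fs/2 = 21.25 kHz, appears at 17.9 kHz.
142.2 kHz mod fs = 14.7 kHz.
14.7 kHz ≤ fs/2 = 21.25 kHz, appears at 14.7 kHz.
67.1 kHz and 102.9 kHz both map to 17.9 kHz.

67.1 kHz, 102.9 kHz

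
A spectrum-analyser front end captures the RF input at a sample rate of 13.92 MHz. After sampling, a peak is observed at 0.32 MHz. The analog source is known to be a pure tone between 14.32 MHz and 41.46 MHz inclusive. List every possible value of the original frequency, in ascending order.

Frequencies that alias to 0.32 MHz are k·fs ± 0.32 MHz for integer k ≥ 0.
k=0: 0.32 MHz.
k=1: 13.6 MHz, 14.24 MHz.
k=2: 27.52 MHz, 28.16 MHz.
k=3: 41.44 MHz, 42.08 MHz.
k=4: 55.36 MHz, 56 MHz.
Within [14.32 MHz, 41.46 MHz]: 27.52 MHz, 28.16 MHz, 41.44 MHz.

27.52 MHz, 28.16 MHz, 41.44 MHz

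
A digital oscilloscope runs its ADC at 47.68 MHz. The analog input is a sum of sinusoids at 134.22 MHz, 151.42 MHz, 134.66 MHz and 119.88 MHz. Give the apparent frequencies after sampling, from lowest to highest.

fs/2 = 23.84 MHz.
134.22 MHz mod fs = 38.86 MHz.
38.86 MHz > fs/2 = 23.84 MHz, folds to fs − 38.86 MHz = 8.82 MHz.
151.42 MHz mod fs = 8.38 MHz.
8.38 MHz ≤ fs/2 = 23.84 MHz, appears at 8.38 MHz.
134.66 MHz mod fs = 39.3 MHz.
39.3 MHz > fs/2 = 23.84 MHz, folds to fs − 39.3 MHz = 8.38 MHz.
119.88 MHz mod fs = 24.52 MHz.
24.52 MHz > fs/2 = 23.84 MHz, folds to fs − 24.52 MHz = 23.16 MHz.
Distinct values: {8.38 MHz, 8.82 MHz, 23.16 MHz}.

8.38 MHz, 8.82 MHz, 23.16 MHz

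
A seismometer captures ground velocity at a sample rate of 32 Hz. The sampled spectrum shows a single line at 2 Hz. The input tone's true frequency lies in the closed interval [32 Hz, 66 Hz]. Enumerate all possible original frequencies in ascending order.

34 Hz, 62 Hz, 66 Hz

Frequencies that alias to 2 Hz are k·fs ± 2 Hz for integer k ≥ 0.
k=0: 2 Hz.
k=1: 30 Hz, 34 Hz.
k=2: 62 Hz, 66 Hz.
k=3: 94 Hz, 98 Hz.
Within [32 Hz, 66 Hz]: 34 Hz, 62 Hz, 66 Hz.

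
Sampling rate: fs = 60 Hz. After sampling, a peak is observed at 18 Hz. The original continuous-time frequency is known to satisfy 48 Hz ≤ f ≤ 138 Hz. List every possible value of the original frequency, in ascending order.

78 Hz, 102 Hz, 138 Hz

Frequencies that alias to 18 Hz are k·fs ± 18 Hz for integer k ≥ 0.
k=0: 18 Hz.
k=1: 42 Hz, 78 Hz.
k=2: 102 Hz, 138 Hz.
k=3: 162 Hz, 198 Hz.
Within [48 Hz, 138 Hz]: 78 Hz, 102 Hz, 138 Hz.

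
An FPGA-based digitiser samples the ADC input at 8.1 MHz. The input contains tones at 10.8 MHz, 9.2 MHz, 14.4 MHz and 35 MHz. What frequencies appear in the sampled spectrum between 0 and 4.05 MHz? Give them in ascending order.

1.1 MHz, 1.8 MHz, 2.6 MHz, 2.7 MHz

fs/2 = 4.05 MHz.
10.8 MHz mod fs = 2.7 MHz.
2.7 MHz ≤ fs/2 = 4.05 MHz, appears at 2.7 MHz.
9.2 MHz mod fs = 1.1 MHz.
1.1 MHz ≤ fs/2 = 4.05 MHz, appears at 1.1 MHz.
14.4 MHz mod fs = 6.3 MHz.
6.3 MHz > fs/2 = 4.05 MHz, folds to fs − 6.3 MHz = 1.8 MHz.
35 MHz mod fs = 2.6 MHz.
2.6 MHz ≤ fs/2 = 4.05 MHz, appears at 2.6 MHz.
Distinct values: {1.1 MHz, 1.8 MHz, 2.6 MHz, 2.7 MHz}.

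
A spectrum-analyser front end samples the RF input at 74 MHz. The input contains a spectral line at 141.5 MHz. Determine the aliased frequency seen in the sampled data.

6.5 MHz

141.5 MHz mod fs = 67.5 MHz.
67.5 MHz > fs/2 = 37 MHz, folds to fs − 67.5 MHz = 6.5 MHz.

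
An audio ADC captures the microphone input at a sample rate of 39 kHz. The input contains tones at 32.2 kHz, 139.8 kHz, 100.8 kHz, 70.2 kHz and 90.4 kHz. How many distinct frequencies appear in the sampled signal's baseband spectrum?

fs/2 = 19.5 kHz.
32.2 kHz > fs/2 = 19.5 kHz, folds to fs − 32.2 kHz = 6.8 kHz.
139.8 kHz mod fs = 22.8 kHz.
22.8 kHz > fs/2 = 19.5 kHz, folds to fs − 22.8 kHz = 16.2 kHz.
100.8 kHz mod fs = 22.8 kHz.
22.8 kHz > fs/2 = 19.5 kHz, folds to fs − 22.8 kHz = 16.2 kHz.
70.2 kHz mod fs = 31.2 kHz.
31.2 kHz > fs/2 = 19.5 kHz, folds to fs − 31.2 kHz = 7.8 kHz.
90.4 kHz mod fs = 12.4 kHz.
12.4 kHz ≤ fs/2 = 19.5 kHz, appears at 12.4 kHz.
Distinct values: {6.8 kHz, 7.8 kHz, 12.4 kHz, 16.2 kHz} → 4.

4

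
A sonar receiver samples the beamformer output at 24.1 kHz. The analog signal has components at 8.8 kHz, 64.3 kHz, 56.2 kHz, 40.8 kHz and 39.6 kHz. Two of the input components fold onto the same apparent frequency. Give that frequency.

8 kHz

fs/2 = 12.05 kHz.
8.8 kHz ≤ fs/2 = 12.05 kHz, passes unchanged.
64.3 kHz mod fs = 16.1 kHz.
16.1 kHz > fs/2 = 12.05 kHz, folds to fs − 16.1 kHz = 8 kHz.
56.2 kHz mod fs = 8 kHz.
8 kHz ≤ fs/2 = 12.05 kHz, appears at 8 kHz.
40.8 kHz mod fs = 16.7 kHz.
16.7 kHz > fs/2 = 12.05 kHz, folds to fs − 16.7 kHz = 7.4 kHz.
39.6 kHz mod fs = 15.5 kHz.
15.5 kHz > fs/2 = 12.05 kHz, folds to fs − 15.5 kHz = 8.6 kHz.
56.2 kHz and 64.3 kHz both map to 8 kHz.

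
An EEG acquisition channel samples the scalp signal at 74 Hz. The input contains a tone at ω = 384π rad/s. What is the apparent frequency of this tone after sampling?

30 Hz

ω = 384π rad/s → f = ω/(2π) = 192 Hz.
192 Hz mod fs = 44 Hz.
44 Hz > fs/2 = 37 Hz, folds to fs − 44 Hz = 30 Hz.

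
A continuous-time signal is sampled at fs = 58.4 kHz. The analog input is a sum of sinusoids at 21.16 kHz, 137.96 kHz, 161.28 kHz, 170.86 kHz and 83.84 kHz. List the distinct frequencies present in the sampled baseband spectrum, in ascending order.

4.34 kHz, 13.92 kHz, 21.16 kHz, 25.44 kHz

fs/2 = 29.2 kHz.
21.16 kHz ≤ fs/2 = 29.2 kHz, passes unchanged.
137.96 kHz mod fs = 21.16 kHz.
21.16 kHz ≤ fs/2 = 29.2 kHz, appears at 21.16 kHz.
161.28 kHz mod fs = 44.48 kHz.
44.48 kHz > fs/2 = 29.2 kHz, folds to fs − 44.48 kHz = 13.92 kHz.
170.86 kHz mod fs = 54.06 kHz.
54.06 kHz > fs/2 = 29.2 kHz, folds to fs − 54.06 kHz = 4.34 kHz.
83.84 kHz mod fs = 25.44 kHz.
25.44 kHz ≤ fs/2 = 29.2 kHz, appears at 25.44 kHz.
Distinct values: {4.34 kHz, 13.92 kHz, 21.16 kHz, 25.44 kHz}.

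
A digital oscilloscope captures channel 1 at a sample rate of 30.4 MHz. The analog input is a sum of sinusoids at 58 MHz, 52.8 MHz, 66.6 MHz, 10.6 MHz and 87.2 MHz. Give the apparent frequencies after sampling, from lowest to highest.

fs/2 = 15.2 MHz.
58 MHz mod fs = 27.6 MHz.
27.6 MHz > fs/2 = 15.2 MHz, folds to fs − 27.6 MHz = 2.8 MHz.
52.8 MHz mod fs = 22.4 MHz.
22.4 MHz > fs/2 = 15.2 MHz, folds to fs − 22.4 MHz = 8 MHz.
66.6 MHz mod fs = 5.8 MHz.
5.8 MHz ≤ fs/2 = 15.2 MHz, appears at 5.8 MHz.
10.6 MHz ≤ fs/2 = 15.2 MHz, passes unchanged.
87.2 MHz mod fs = 26.4 MHz.
26.4 MHz > fs/2 = 15.2 MHz, folds to fs − 26.4 MHz = 4 MHz.
Distinct values: {2.8 MHz, 4 MHz, 5.8 MHz, 8 MHz, 10.6 MHz}.

2.8 MHz, 4 MHz, 5.8 MHz, 8 MHz, 10.6 MHz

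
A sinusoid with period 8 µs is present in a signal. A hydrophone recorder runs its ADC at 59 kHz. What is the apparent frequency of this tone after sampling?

7 kHz

T = 8 µs → f = 1/T = 125 kHz.
125 kHz mod fs = 7 kHz.
7 kHz ≤ fs/2 = 29.5 kHz, appears at 7 kHz.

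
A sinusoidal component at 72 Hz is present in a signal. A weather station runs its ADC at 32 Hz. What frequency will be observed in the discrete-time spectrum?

72 Hz mod fs = 8 Hz.
8 Hz ≤ fs/2 = 16 Hz, appears at 8 Hz.

8 Hz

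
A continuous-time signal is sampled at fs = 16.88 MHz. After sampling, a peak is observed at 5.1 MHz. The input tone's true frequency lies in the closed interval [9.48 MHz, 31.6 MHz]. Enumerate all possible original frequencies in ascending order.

11.78 MHz, 21.98 MHz, 28.66 MHz

Frequencies that alias to 5.1 MHz are k·fs ± 5.1 MHz for integer k ≥ 0.
k=0: 5.1 MHz.
k=1: 11.78 MHz, 21.98 MHz.
k=2: 28.66 MHz, 38.86 MHz.
k=3: 45.54 MHz, 55.74 MHz.
Within [9.48 MHz, 31.6 MHz]: 11.78 MHz, 21.98 MHz, 28.66 MHz.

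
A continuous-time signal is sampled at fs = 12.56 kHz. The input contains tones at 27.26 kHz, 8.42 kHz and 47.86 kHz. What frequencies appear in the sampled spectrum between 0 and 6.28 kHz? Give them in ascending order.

fs/2 = 6.28 kHz.
27.26 kHz mod fs = 2.14 kHz.
2.14 kHz ≤ fs/2 = 6.28 kHz, appears at 2.14 kHz.
8.42 kHz > fs/2 = 6.28 kHz, folds to fs − 8.42 kHz = 4.14 kHz.
47.86 kHz mod fs = 10.18 kHz.
10.18 kHz > fs/2 = 6.28 kHz, folds to fs − 10.18 kHz = 2.38 kHz.
Distinct values: {2.14 kHz, 2.38 kHz, 4.14 kHz}.

2.14 kHz, 2.38 kHz, 4.14 kHz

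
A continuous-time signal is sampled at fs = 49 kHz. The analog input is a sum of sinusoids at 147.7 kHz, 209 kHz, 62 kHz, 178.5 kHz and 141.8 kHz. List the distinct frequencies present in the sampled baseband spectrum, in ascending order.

0.7 kHz, 5.2 kHz, 13 kHz, 17.5 kHz

fs/2 = 24.5 kHz.
147.7 kHz mod fs = 0.7 kHz.
0.7 kHz ≤ fs/2 = 24.5 kHz, appears at 0.7 kHz.
209 kHz mod fs = 13 kHz.
13 kHz ≤ fs/2 = 24.5 kHz, appears at 13 kHz.
62 kHz mod fs = 13 kHz.
13 kHz ≤ fs/2 = 24.5 kHz, appears at 13 kHz.
178.5 kHz mod fs = 31.5 kHz.
31.5 kHz > fs/2 = 24.5 kHz, folds to fs − 31.5 kHz = 17.5 kHz.
141.8 kHz mod fs = 43.8 kHz.
43.8 kHz > fs/2 = 24.5 kHz, folds to fs − 43.8 kHz = 5.2 kHz.
Distinct values: {0.7 kHz, 5.2 kHz, 13 kHz, 17.5 kHz}.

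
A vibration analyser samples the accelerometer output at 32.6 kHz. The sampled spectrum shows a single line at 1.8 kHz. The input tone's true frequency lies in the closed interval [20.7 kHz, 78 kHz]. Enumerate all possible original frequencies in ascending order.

30.8 kHz, 34.4 kHz, 63.4 kHz, 67 kHz

Frequencies that alias to 1.8 kHz are k·fs ± 1.8 kHz for integer k ≥ 0.
k=0: 1.8 kHz.
k=1: 30.8 kHz, 34.4 kHz.
k=2: 63.4 kHz, 67 kHz.
k=3: 96 kHz, 99.6 kHz.
Within [20.7 kHz, 78 kHz]: 30.8 kHz, 34.4 kHz, 63.4 kHz, 67 kHz.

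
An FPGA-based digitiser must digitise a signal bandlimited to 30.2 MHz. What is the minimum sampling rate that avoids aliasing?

Nyquist rate = 2 × 30.2 MHz = 60.4 MHz.

60.4 MHz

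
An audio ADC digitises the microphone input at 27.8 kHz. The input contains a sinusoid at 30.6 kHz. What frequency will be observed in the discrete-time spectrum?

2.8 kHz

30.6 kHz mod fs = 2.8 kHz.
2.8 kHz ≤ fs/2 = 13.9 kHz, appears at 2.8 kHz.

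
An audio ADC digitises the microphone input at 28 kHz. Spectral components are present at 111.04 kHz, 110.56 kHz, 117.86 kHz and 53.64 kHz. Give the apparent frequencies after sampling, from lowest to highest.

0.96 kHz, 1.44 kHz, 2.36 kHz, 5.86 kHz

fs/2 = 14 kHz.
111.04 kHz mod fs = 27.04 kHz.
27.04 kHz > fs/2 = 14 kHz, folds to fs − 27.04 kHz = 0.96 kHz.
110.56 kHz mod fs = 26.56 kHz.
26.56 kHz > fs/2 = 14 kHz, folds to fs − 26.56 kHz = 1.44 kHz.
117.86 kHz mod fs = 5.86 kHz.
5.86 kHz ≤ fs/2 = 14 kHz, appears at 5.86 kHz.
53.64 kHz mod fs = 25.64 kHz.
25.64 kHz > fs/2 = 14 kHz, folds to fs − 25.64 kHz = 2.36 kHz.
Distinct values: {0.96 kHz, 1.44 kHz, 2.36 kHz, 5.86 kHz}.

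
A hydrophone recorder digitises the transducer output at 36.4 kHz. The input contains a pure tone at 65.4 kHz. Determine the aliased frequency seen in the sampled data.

65.4 kHz mod fs = 29 kHz.
29 kHz > fs/2 = 18.2 kHz, folds to fs − 29 kHz = 7.4 kHz.

7.4 kHz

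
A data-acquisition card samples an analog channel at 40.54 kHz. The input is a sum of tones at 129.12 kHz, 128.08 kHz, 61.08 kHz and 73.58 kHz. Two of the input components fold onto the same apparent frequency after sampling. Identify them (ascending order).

73.58 kHz, 129.12 kHz

fs/2 = 20.27 kHz.
129.12 kHz mod fs = 7.5 kHz.
7.5 kHz ≤ fs/2 = 20.27 kHz, appears at 7.5 kHz.
128.08 kHz mod fs = 6.46 kHz.
6.46 kHz ≤ fs/2 = 20.27 kHz, appears at 6.46 kHz.
61.08 kHz mod fs = 20.54 kHz.
20.54 kHz > fs/2 = 20.27 kHz, folds to fs − 20.54 kHz = 20 kHz.
73.58 kHz mod fs = 33.04 kHz.
33.04 kHz > fs/2 = 20.27 kHz, folds to fs − 33.04 kHz = 7.5 kHz.
73.58 kHz and 129.12 kHz both map to 7.5 kHz.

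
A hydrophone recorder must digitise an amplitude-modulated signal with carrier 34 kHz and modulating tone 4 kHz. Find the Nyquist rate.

76 kHz

AM sidebands sit at fc ± fm = 30 kHz and 38 kHz.
Highest-frequency component: 38 kHz.
Nyquist rate = 2 × 38 kHz = 76 kHz.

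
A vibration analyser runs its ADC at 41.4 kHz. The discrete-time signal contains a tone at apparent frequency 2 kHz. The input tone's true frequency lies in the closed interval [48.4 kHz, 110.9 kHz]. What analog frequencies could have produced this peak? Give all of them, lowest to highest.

80.8 kHz, 84.8 kHz

Frequencies that alias to 2 kHz are k·fs ± 2 kHz for integer k ≥ 0.
k=0: 2 kHz.
k=1: 39.4 kHz, 43.4 kHz.
k=2: 80.8 kHz, 84.8 kHz.
k=3: 122.2 kHz, 126.2 kHz.
Within [48.4 kHz, 110.9 kHz]: 80.8 kHz, 84.8 kHz.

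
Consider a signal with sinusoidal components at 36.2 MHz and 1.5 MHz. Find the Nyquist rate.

72.4 MHz

Highest-frequency component: 36.2 MHz.
Nyquist rate = 2 × 36.2 MHz = 72.4 MHz.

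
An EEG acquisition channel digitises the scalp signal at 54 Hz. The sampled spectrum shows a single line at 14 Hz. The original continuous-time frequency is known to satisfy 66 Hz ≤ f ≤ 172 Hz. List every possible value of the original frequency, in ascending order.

68 Hz, 94 Hz, 122 Hz, 148 Hz

Frequencies that alias to 14 Hz are k·fs ± 14 Hz for integer k ≥ 0.
k=0: 14 Hz.
k=1: 40 Hz, 68 Hz.
k=2: 94 Hz, 122 Hz.
k=3: 148 Hz, 176 Hz.
k=4: 202 Hz, 230 Hz.
Within [66 Hz, 172 Hz]: 68 Hz, 94 Hz, 122 Hz, 148 Hz.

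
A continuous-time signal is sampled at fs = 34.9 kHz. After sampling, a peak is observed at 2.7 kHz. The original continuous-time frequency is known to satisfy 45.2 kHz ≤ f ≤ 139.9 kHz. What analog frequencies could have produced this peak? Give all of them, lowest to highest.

67.1 kHz, 72.5 kHz, 102 kHz, 107.4 kHz, 136.9 kHz

Frequencies that alias to 2.7 kHz are k·fs ± 2.7 kHz for integer k ≥ 0.
k=0: 2.7 kHz.
k=1: 32.2 kHz, 37.6 kHz.
k=2: 67.1 kHz, 72.5 kHz.
k=3: 102 kHz, 107.4 kHz.
k=4: 136.9 kHz, 142.3 kHz.
k=5: 171.8 kHz, 177.2 kHz.
Within [45.2 kHz, 139.9 kHz]: 67.1 kHz, 72.5 kHz, 102 kHz, 107.4 kHz, 136.9 kHz.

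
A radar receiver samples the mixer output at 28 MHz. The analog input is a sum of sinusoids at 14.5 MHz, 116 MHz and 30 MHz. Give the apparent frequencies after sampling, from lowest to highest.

2 MHz, 4 MHz, 13.5 MHz

fs/2 = 14 MHz.
14.5 MHz > fs/2 = 14 MHz, folds to fs − 14.5 MHz = 13.5 MHz.
116 MHz mod fs = 4 MHz.
4 MHz ≤ fs/2 = 14 MHz, appears at 4 MHz.
30 MHz mod fs = 2 MHz.
2 MHz ≤ fs/2 = 14 MHz, appears at 2 MHz.
Distinct values: {2 MHz, 4 MHz, 13.5 MHz}.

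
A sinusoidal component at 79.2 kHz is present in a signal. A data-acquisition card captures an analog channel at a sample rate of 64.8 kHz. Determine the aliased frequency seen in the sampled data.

79.2 kHz mod fs = 14.4 kHz.
14.4 kHz ≤ fs/2 = 32.4 kHz, appears at 14.4 kHz.

14.4 kHz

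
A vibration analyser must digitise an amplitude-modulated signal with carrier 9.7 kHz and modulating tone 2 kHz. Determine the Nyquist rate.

AM sidebands sit at fc ± fm = 7.7 kHz and 11.7 kHz.
Highest-frequency component: 11.7 kHz.
Nyquist rate = 2 × 11.7 kHz = 23.4 kHz.

23.4 kHz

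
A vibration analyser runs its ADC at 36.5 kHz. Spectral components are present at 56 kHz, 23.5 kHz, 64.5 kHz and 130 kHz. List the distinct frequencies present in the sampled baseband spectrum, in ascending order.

fs/2 = 18.25 kHz.
56 kHz mod fs = 19.5 kHz.
19.5 kHz > fs/2 = 18.25 kHz, folds to fs − 19.5 kHz = 17 kHz.
23.5 kHz > fs/2 = 18.25 kHz, folds to fs − 23.5 kHz = 13 kHz.
64.5 kHz mod fs = 28 kHz.
28 kHz > fs/2 = 18.25 kHz, folds to fs − 28 kHz = 8.5 kHz.
130 kHz mod fs = 20.5 kHz.
20.5 kHz > fs/2 = 18.25 kHz, folds to fs − 20.5 kHz = 16 kHz.
Distinct values: {8.5 kHz, 13 kHz, 16 kHz, 17 kHz}.

8.5 kHz, 13 kHz, 16 kHz, 17 kHz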